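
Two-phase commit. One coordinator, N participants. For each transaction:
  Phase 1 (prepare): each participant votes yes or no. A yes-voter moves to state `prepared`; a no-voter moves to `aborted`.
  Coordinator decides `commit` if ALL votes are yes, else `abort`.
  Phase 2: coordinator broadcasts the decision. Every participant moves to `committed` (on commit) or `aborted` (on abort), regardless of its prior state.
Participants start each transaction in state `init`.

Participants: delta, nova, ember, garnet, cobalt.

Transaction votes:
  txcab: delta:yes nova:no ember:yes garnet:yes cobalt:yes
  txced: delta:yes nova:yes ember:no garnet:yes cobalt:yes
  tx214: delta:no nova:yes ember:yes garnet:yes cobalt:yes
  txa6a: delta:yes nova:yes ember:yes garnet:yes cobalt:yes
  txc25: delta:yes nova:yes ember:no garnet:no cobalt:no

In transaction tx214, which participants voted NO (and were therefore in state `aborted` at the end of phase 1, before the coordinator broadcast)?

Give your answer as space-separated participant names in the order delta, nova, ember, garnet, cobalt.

Txn tx214 phase 1: delta no -> aborted; nova yes -> prepared; ember yes -> prepared; garnet yes -> prepared; cobalt yes -> prepared

Answer: delta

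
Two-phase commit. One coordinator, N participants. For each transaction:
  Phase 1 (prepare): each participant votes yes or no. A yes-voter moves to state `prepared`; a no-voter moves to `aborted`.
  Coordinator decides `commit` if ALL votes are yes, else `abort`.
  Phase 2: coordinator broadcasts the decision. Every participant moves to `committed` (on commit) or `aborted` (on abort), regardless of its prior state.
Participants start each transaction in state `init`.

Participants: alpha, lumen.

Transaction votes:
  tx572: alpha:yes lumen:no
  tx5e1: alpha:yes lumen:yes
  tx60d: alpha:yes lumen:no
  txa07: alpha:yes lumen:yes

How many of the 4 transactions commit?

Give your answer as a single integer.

Answer: 2

Derivation:
tx572: no from lumen -> abort (commits=0)
tx5e1: all yes -> commit (commits=1)
tx60d: no from lumen -> abort (commits=1)
txa07: all yes -> commit (commits=2)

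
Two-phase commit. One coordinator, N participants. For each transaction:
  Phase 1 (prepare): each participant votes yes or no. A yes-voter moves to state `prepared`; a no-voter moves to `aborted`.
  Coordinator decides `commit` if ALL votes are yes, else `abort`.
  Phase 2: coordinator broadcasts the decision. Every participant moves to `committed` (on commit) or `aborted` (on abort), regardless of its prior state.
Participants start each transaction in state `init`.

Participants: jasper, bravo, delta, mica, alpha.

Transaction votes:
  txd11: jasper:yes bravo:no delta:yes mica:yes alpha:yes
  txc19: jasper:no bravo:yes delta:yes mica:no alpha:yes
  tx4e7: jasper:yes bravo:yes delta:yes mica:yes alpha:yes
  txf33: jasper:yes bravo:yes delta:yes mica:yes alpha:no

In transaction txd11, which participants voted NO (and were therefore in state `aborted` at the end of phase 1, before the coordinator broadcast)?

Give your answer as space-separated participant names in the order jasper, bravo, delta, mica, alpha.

Txn txd11 phase 1: jasper yes -> prepared; bravo no -> aborted; delta yes -> prepared; mica yes -> prepared; alpha yes -> prepared

Answer: bravo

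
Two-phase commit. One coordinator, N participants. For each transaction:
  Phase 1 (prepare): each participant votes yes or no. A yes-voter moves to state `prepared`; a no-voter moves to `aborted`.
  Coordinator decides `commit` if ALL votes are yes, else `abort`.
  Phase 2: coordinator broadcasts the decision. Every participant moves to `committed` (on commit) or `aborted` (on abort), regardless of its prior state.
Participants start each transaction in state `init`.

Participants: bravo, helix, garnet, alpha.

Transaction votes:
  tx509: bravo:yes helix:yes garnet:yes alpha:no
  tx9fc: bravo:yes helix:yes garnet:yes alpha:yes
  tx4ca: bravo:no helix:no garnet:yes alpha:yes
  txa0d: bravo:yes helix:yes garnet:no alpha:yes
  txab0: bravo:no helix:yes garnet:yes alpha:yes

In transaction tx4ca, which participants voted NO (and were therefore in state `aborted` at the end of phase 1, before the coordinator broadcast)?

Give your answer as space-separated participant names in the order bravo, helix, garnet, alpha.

Answer: bravo helix

Derivation:
Txn tx4ca phase 1: bravo no -> aborted; helix no -> aborted; garnet yes -> prepared; alpha yes -> prepared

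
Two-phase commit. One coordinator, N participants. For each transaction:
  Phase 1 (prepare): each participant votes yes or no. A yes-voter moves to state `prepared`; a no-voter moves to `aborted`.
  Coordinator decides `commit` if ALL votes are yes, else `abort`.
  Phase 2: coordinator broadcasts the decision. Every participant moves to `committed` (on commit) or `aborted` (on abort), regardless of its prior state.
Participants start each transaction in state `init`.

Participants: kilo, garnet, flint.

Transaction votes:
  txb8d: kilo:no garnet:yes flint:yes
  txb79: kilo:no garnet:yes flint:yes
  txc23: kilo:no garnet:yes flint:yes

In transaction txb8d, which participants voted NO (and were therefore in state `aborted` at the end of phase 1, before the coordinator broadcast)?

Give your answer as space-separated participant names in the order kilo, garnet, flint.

Txn txb8d phase 1: kilo no -> aborted; garnet yes -> prepared; flint yes -> prepared

Answer: kilo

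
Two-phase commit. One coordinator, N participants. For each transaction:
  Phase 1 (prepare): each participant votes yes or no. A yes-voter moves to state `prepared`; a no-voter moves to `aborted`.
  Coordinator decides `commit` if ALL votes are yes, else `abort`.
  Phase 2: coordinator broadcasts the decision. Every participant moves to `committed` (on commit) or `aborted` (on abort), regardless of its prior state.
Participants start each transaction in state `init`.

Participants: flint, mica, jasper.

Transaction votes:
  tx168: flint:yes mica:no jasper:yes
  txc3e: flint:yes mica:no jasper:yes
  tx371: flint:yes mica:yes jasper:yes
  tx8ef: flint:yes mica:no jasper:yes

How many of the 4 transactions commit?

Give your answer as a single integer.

Answer: 1

Derivation:
tx168: no from mica -> abort (commits=0)
txc3e: no from mica -> abort (commits=0)
tx371: all yes -> commit (commits=1)
tx8ef: no from mica -> abort (commits=1)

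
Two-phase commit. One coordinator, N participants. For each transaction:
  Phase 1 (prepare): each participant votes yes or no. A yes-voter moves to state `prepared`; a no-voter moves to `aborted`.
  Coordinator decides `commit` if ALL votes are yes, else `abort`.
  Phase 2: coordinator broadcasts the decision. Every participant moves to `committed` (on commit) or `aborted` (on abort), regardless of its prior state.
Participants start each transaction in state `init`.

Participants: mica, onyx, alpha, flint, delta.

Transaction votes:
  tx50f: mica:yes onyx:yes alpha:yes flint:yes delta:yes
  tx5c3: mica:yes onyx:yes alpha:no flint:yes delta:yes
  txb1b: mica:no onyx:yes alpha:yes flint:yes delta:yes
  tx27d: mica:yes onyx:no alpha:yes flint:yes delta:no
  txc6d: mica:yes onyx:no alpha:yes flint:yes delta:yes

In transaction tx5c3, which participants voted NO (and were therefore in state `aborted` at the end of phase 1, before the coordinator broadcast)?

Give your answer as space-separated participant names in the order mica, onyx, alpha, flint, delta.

Txn tx5c3 phase 1: mica yes -> prepared; onyx yes -> prepared; alpha no -> aborted; flint yes -> prepared; delta yes -> prepared

Answer: alpha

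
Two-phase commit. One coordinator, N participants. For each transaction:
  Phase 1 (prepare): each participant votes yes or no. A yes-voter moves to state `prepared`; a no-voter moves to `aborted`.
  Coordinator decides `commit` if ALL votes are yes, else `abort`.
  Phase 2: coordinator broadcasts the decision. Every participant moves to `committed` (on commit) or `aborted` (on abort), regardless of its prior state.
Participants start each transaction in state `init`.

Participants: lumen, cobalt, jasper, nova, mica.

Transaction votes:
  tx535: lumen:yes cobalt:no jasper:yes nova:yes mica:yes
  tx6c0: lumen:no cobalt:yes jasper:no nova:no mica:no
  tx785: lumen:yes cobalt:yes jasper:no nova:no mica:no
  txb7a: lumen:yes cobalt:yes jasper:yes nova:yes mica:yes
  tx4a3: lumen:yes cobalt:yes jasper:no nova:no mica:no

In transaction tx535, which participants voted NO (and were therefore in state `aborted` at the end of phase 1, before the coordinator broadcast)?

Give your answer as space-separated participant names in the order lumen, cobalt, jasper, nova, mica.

Answer: cobalt

Derivation:
Txn tx535 phase 1: lumen yes -> prepared; cobalt no -> aborted; jasper yes -> prepared; nova yes -> prepared; mica yes -> prepared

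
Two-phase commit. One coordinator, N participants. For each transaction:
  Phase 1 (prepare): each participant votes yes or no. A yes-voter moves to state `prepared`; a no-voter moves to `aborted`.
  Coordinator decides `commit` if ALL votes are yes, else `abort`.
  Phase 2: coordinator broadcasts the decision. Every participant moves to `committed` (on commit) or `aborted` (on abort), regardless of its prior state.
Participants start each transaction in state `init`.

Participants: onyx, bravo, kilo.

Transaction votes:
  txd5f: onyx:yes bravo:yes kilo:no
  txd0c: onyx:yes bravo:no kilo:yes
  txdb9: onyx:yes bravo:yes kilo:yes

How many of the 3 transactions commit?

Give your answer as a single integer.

Answer: 1

Derivation:
txd5f: no from kilo -> abort (commits=0)
txd0c: no from bravo -> abort (commits=0)
txdb9: all yes -> commit (commits=1)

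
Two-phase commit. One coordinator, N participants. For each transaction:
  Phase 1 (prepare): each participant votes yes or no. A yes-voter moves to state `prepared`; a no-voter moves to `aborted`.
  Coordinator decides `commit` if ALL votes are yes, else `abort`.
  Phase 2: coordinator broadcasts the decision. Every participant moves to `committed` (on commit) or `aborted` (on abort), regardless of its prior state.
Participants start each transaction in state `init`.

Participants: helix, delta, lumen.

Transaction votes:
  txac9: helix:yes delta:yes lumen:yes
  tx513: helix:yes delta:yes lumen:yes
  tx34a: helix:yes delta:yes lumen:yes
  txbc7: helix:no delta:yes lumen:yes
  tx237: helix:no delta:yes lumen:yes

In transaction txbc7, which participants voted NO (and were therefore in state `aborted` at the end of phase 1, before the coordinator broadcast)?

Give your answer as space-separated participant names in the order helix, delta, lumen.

Answer: helix

Derivation:
Txn txbc7 phase 1: helix no -> aborted; delta yes -> prepared; lumen yes -> prepared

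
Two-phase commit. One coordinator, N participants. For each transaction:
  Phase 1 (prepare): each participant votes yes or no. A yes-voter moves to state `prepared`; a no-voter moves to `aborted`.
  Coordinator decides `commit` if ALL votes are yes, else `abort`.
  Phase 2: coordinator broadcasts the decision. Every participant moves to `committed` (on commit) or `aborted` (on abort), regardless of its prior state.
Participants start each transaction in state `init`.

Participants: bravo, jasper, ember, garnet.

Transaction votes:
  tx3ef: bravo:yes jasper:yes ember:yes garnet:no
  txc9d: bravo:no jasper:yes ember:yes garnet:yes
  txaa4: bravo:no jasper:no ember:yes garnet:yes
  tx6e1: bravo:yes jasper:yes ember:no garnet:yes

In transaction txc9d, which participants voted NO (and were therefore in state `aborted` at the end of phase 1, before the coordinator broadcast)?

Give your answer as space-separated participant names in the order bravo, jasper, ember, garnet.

Answer: bravo

Derivation:
Txn txc9d phase 1: bravo no -> aborted; jasper yes -> prepared; ember yes -> prepared; garnet yes -> prepared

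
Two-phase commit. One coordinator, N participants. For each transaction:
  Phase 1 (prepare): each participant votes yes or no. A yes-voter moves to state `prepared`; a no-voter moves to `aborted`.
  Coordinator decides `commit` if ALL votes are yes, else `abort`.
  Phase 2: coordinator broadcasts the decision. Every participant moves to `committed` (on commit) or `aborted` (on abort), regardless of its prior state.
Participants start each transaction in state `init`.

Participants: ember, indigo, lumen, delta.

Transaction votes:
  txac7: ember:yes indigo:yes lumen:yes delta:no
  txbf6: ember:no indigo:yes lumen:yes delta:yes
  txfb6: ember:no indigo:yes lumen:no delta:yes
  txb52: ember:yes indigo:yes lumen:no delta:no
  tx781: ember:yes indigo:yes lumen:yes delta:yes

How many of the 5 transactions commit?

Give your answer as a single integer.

Answer: 1

Derivation:
txac7: no from delta -> abort (commits=0)
txbf6: no from ember -> abort (commits=0)
txfb6: no from ember, lumen -> abort (commits=0)
txb52: no from lumen, delta -> abort (commits=0)
tx781: all yes -> commit (commits=1)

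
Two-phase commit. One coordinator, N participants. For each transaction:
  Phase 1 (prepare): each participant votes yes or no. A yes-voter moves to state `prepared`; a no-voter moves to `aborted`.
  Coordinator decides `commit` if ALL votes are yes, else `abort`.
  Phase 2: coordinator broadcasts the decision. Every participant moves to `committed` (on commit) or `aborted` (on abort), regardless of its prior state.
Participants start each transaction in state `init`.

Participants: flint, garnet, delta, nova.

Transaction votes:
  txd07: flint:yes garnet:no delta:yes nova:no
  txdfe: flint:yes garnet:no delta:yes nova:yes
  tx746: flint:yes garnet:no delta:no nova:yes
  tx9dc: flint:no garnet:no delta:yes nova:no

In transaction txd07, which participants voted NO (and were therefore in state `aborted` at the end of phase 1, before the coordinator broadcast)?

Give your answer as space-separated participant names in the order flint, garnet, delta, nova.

Answer: garnet nova

Derivation:
Txn txd07 phase 1: flint yes -> prepared; garnet no -> aborted; delta yes -> prepared; nova no -> aborted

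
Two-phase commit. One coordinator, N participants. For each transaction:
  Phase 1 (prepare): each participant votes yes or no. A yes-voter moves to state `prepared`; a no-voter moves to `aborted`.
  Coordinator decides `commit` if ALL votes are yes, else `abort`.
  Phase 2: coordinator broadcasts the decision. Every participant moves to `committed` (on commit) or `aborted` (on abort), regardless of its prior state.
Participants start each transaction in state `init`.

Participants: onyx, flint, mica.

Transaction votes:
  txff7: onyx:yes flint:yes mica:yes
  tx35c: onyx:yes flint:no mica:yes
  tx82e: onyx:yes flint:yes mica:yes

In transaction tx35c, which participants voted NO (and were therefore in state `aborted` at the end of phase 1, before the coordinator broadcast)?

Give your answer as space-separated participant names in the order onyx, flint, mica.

Txn tx35c phase 1: onyx yes -> prepared; flint no -> aborted; mica yes -> prepared

Answer: flint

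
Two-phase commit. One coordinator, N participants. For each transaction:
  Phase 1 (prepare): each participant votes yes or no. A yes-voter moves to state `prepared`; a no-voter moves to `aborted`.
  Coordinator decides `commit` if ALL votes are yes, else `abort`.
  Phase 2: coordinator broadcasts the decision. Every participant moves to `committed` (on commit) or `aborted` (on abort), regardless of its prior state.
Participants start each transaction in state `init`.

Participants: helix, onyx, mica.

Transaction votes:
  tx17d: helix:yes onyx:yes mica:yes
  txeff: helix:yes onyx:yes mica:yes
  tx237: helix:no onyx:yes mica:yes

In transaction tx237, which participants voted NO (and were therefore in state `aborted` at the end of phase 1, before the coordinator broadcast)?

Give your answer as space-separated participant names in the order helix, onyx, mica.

Txn tx237 phase 1: helix no -> aborted; onyx yes -> prepared; mica yes -> prepared

Answer: helix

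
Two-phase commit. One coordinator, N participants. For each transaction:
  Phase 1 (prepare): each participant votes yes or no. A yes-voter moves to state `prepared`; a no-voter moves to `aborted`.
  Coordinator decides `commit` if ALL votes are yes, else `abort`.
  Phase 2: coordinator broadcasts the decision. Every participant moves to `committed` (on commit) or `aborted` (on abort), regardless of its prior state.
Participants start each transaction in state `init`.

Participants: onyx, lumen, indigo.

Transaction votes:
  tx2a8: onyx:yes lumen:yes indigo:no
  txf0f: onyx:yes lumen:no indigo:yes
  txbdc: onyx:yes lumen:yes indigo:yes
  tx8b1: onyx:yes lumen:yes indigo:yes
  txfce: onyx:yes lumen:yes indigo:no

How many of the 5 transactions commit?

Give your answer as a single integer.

tx2a8: no from indigo -> abort (commits=0)
txf0f: no from lumen -> abort (commits=0)
txbdc: all yes -> commit (commits=1)
tx8b1: all yes -> commit (commits=2)
txfce: no from indigo -> abort (commits=2)

Answer: 2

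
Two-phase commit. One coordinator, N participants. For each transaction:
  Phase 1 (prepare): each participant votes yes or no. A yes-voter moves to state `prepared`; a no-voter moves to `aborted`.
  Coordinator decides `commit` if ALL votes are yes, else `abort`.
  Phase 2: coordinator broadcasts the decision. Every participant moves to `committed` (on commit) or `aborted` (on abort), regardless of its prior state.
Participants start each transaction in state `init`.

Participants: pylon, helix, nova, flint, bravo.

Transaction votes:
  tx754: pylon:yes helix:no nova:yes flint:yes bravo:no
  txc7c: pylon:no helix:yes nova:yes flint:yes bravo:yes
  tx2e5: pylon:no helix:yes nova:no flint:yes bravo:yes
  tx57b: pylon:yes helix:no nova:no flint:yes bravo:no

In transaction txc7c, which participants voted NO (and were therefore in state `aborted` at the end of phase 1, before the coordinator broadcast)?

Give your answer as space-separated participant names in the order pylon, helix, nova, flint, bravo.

Txn txc7c phase 1: pylon no -> aborted; helix yes -> prepared; nova yes -> prepared; flint yes -> prepared; bravo yes -> prepared

Answer: pylon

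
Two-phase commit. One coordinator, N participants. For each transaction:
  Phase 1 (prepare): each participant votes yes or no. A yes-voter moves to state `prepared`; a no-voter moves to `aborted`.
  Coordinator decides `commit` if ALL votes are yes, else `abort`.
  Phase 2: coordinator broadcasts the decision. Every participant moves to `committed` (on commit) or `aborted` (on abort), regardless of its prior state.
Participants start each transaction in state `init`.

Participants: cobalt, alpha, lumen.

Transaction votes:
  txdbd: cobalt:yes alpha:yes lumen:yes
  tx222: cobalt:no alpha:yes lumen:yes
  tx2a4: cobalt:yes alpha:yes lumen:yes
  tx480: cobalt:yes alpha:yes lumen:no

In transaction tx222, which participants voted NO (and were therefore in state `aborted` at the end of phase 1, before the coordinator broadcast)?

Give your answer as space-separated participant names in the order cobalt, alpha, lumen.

Txn tx222 phase 1: cobalt no -> aborted; alpha yes -> prepared; lumen yes -> prepared

Answer: cobalt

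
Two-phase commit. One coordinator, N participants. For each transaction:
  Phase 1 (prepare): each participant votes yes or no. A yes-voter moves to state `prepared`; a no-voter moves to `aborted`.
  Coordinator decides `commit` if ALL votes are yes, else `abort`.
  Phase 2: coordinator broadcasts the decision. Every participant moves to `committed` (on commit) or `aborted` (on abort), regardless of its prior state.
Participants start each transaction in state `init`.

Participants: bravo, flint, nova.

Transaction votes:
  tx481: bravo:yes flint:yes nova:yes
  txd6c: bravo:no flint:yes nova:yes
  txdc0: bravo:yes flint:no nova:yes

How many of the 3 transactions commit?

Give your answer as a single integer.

tx481: all yes -> commit (commits=1)
txd6c: no from bravo -> abort (commits=1)
txdc0: no from flint -> abort (commits=1)

Answer: 1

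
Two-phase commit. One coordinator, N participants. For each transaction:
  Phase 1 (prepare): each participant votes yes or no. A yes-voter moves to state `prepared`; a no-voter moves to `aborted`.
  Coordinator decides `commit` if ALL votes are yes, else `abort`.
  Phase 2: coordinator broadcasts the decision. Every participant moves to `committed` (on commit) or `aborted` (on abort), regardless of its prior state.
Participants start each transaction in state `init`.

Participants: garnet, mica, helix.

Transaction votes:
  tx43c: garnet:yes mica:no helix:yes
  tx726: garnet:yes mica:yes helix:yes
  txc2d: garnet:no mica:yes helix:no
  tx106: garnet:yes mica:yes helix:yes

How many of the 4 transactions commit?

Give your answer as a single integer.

Answer: 2

Derivation:
tx43c: no from mica -> abort (commits=0)
tx726: all yes -> commit (commits=1)
txc2d: no from garnet, helix -> abort (commits=1)
tx106: all yes -> commit (commits=2)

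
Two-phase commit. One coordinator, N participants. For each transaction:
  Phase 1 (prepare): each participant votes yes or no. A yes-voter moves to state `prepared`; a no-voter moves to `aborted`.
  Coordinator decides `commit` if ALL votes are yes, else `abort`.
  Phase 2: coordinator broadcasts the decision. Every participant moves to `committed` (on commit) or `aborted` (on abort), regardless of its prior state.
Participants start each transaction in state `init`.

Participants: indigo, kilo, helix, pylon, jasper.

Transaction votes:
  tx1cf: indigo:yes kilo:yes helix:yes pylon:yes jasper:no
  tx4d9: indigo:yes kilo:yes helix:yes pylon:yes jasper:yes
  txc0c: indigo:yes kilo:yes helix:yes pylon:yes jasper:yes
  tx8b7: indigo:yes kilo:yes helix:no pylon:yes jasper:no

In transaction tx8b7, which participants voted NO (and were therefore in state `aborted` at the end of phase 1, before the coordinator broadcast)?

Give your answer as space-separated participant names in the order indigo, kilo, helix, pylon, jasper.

Answer: helix jasper

Derivation:
Txn tx8b7 phase 1: indigo yes -> prepared; kilo yes -> prepared; helix no -> aborted; pylon yes -> prepared; jasper no -> aborted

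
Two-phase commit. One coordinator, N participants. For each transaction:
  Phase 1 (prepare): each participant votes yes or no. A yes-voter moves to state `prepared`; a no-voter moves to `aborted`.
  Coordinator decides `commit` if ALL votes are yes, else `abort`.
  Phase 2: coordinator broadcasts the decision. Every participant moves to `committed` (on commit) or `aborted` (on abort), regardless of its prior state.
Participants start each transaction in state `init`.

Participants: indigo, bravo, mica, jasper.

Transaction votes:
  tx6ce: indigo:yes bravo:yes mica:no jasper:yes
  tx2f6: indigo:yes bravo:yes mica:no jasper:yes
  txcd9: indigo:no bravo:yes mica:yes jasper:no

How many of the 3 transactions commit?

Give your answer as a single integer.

tx6ce: no from mica -> abort (commits=0)
tx2f6: no from mica -> abort (commits=0)
txcd9: no from indigo, jasper -> abort (commits=0)

Answer: 0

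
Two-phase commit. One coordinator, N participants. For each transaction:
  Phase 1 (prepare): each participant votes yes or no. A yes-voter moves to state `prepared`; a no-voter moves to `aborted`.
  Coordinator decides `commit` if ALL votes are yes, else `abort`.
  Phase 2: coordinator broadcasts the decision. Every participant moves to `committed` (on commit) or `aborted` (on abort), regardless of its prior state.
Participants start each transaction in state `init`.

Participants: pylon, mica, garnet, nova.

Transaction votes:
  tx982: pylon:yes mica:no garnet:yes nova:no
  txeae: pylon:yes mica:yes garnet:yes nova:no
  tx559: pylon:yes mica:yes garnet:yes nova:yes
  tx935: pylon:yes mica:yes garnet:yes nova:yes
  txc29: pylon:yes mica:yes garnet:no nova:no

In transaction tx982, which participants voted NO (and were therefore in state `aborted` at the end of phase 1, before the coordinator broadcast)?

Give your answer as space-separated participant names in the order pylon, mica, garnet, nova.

Answer: mica nova

Derivation:
Txn tx982 phase 1: pylon yes -> prepared; mica no -> aborted; garnet yes -> prepared; nova no -> aborted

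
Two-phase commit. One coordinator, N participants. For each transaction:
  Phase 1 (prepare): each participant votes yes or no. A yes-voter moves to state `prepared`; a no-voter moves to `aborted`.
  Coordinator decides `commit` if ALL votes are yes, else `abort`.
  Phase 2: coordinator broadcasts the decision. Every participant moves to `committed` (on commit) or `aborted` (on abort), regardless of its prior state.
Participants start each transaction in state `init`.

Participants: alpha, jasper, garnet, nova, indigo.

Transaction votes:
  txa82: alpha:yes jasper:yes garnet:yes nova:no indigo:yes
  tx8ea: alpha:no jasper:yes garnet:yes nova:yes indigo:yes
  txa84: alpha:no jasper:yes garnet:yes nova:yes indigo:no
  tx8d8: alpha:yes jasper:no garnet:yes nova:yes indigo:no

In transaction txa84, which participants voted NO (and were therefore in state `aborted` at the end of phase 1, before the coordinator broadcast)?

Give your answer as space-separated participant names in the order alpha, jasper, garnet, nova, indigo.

Txn txa84 phase 1: alpha no -> aborted; jasper yes -> prepared; garnet yes -> prepared; nova yes -> prepared; indigo no -> aborted

Answer: alpha indigo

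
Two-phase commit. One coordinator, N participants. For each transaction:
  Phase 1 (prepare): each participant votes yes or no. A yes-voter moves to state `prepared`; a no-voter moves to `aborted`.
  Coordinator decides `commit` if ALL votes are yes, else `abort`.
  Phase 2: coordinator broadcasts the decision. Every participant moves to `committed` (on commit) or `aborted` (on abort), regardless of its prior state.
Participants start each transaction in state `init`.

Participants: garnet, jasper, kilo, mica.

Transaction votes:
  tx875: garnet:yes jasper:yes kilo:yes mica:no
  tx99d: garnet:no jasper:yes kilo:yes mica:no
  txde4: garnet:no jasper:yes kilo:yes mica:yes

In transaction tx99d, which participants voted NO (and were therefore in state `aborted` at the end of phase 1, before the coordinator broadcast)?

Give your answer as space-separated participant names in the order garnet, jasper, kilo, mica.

Answer: garnet mica

Derivation:
Txn tx99d phase 1: garnet no -> aborted; jasper yes -> prepared; kilo yes -> prepared; mica no -> aborted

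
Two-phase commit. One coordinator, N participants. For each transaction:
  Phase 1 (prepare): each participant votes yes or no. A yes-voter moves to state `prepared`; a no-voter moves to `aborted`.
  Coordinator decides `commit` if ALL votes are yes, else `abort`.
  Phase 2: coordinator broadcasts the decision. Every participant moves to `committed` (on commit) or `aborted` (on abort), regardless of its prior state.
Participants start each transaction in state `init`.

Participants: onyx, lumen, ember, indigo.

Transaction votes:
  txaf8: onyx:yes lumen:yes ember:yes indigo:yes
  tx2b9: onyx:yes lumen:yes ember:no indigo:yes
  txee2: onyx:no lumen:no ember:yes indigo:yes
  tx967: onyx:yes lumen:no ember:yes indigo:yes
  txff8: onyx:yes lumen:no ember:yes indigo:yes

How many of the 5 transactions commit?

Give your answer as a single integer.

txaf8: all yes -> commit (commits=1)
tx2b9: no from ember -> abort (commits=1)
txee2: no from onyx, lumen -> abort (commits=1)
tx967: no from lumen -> abort (commits=1)
txff8: no from lumen -> abort (commits=1)

Answer: 1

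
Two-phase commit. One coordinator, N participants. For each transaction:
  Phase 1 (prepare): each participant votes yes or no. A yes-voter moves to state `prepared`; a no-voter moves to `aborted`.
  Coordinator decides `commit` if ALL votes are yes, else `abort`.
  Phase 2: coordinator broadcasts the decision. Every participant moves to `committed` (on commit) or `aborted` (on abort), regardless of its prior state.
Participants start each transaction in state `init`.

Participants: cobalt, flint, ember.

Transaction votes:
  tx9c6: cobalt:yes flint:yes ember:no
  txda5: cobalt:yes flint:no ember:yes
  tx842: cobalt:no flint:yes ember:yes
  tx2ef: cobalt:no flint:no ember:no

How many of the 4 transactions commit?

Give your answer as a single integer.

tx9c6: no from ember -> abort (commits=0)
txda5: no from flint -> abort (commits=0)
tx842: no from cobalt -> abort (commits=0)
tx2ef: no from cobalt, flint, ember -> abort (commits=0)

Answer: 0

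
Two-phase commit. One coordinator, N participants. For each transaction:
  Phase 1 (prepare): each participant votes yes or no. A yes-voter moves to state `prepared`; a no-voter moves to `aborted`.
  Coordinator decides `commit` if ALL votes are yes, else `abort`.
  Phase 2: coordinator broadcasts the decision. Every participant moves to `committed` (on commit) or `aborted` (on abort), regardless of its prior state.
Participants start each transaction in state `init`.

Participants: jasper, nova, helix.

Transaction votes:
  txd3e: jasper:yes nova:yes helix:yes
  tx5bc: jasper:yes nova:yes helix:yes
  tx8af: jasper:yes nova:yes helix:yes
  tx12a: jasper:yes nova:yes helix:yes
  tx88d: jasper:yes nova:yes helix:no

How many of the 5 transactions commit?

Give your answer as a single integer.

txd3e: all yes -> commit (commits=1)
tx5bc: all yes -> commit (commits=2)
tx8af: all yes -> commit (commits=3)
tx12a: all yes -> commit (commits=4)
tx88d: no from helix -> abort (commits=4)

Answer: 4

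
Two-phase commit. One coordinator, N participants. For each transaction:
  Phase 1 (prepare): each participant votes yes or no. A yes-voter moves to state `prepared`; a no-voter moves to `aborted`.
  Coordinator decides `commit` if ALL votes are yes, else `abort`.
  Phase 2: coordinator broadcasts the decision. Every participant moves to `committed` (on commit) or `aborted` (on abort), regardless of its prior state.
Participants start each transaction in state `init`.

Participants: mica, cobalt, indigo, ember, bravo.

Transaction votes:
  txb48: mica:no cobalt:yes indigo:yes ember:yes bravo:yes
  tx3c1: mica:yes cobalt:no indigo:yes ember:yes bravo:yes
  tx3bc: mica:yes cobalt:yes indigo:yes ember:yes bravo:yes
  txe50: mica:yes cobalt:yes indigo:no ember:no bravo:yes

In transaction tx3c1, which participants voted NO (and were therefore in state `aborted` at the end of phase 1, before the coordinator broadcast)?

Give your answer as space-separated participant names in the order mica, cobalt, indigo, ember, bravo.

Answer: cobalt

Derivation:
Txn tx3c1 phase 1: mica yes -> prepared; cobalt no -> aborted; indigo yes -> prepared; ember yes -> prepared; bravo yes -> prepared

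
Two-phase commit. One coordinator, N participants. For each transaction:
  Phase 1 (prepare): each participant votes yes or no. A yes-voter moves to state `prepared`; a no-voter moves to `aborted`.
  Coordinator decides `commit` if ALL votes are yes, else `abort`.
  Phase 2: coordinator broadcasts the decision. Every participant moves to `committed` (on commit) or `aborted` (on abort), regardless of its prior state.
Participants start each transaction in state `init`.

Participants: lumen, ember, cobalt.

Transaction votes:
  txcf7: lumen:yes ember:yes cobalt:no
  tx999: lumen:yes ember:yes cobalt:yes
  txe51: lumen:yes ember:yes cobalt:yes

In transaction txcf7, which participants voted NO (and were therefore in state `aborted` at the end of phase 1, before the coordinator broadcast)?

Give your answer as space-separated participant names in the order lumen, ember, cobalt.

Answer: cobalt

Derivation:
Txn txcf7 phase 1: lumen yes -> prepared; ember yes -> prepared; cobalt no -> aborted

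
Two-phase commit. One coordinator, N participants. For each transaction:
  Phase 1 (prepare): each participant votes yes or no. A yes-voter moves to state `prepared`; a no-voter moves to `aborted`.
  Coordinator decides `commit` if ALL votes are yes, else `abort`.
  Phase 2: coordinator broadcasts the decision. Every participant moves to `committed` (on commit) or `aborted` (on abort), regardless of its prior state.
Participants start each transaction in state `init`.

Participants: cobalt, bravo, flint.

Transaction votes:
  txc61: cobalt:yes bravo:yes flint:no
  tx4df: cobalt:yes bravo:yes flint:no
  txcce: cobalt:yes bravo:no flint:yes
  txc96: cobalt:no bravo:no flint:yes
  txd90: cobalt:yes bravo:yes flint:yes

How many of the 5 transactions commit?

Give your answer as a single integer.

Answer: 1

Derivation:
txc61: no from flint -> abort (commits=0)
tx4df: no from flint -> abort (commits=0)
txcce: no from bravo -> abort (commits=0)
txc96: no from cobalt, bravo -> abort (commits=0)
txd90: all yes -> commit (commits=1)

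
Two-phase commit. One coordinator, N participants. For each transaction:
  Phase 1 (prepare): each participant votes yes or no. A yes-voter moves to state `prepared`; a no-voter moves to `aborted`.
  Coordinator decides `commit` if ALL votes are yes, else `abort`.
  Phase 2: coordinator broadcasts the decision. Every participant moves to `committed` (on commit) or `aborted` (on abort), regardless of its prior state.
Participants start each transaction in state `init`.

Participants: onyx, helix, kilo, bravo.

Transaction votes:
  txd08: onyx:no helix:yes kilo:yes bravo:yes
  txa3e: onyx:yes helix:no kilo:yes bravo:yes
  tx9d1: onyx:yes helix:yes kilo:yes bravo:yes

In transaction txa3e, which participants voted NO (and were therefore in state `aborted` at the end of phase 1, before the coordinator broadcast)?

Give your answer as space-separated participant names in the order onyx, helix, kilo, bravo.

Answer: helix

Derivation:
Txn txa3e phase 1: onyx yes -> prepared; helix no -> aborted; kilo yes -> prepared; bravo yes -> prepared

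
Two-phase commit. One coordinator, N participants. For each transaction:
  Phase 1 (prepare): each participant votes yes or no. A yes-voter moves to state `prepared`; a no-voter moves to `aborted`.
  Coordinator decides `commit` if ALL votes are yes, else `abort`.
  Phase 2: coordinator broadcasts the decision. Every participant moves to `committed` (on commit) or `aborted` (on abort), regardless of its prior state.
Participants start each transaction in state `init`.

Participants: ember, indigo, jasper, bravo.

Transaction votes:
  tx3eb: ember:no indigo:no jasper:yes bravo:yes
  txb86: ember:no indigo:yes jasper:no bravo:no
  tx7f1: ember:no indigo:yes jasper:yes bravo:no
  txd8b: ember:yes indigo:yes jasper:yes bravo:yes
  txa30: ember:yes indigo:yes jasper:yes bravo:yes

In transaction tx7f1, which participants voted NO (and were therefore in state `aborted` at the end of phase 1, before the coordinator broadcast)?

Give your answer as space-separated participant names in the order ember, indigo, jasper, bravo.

Answer: ember bravo

Derivation:
Txn tx7f1 phase 1: ember no -> aborted; indigo yes -> prepared; jasper yes -> prepared; bravo no -> aborted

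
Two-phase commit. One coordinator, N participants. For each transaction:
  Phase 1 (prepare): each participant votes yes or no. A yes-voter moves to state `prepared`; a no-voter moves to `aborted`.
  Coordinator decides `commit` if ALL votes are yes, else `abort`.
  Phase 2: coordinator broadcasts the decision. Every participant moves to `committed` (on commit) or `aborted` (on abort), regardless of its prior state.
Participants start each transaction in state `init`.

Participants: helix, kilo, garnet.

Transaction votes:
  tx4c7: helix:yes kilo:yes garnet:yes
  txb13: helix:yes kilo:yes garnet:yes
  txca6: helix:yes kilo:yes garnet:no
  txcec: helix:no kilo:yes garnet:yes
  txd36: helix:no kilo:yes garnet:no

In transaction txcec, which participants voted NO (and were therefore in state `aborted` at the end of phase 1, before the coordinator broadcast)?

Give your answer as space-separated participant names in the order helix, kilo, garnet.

Txn txcec phase 1: helix no -> aborted; kilo yes -> prepared; garnet yes -> prepared

Answer: helix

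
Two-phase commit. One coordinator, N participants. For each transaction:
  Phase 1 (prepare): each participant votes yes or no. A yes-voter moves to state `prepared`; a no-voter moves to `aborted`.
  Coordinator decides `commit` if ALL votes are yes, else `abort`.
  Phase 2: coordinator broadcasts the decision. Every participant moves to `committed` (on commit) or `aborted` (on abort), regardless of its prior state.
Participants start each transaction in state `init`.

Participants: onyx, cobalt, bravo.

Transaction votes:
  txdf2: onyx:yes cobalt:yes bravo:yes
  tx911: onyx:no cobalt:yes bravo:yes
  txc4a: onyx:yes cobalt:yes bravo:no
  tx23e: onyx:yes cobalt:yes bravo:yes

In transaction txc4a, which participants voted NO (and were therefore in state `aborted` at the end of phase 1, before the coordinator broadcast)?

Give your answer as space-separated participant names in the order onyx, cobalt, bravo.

Answer: bravo

Derivation:
Txn txc4a phase 1: onyx yes -> prepared; cobalt yes -> prepared; bravo no -> aborted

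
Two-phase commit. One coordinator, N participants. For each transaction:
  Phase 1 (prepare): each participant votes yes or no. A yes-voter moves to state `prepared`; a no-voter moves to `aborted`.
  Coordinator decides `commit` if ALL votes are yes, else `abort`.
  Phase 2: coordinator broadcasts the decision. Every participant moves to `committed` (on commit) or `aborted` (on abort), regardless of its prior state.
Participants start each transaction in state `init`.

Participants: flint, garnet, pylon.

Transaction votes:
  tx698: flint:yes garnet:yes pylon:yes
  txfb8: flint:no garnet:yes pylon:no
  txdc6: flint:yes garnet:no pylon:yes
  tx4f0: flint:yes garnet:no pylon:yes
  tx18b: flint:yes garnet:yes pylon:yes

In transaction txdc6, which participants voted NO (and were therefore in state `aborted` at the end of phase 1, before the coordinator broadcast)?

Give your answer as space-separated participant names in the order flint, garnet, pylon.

Answer: garnet

Derivation:
Txn txdc6 phase 1: flint yes -> prepared; garnet no -> aborted; pylon yes -> prepared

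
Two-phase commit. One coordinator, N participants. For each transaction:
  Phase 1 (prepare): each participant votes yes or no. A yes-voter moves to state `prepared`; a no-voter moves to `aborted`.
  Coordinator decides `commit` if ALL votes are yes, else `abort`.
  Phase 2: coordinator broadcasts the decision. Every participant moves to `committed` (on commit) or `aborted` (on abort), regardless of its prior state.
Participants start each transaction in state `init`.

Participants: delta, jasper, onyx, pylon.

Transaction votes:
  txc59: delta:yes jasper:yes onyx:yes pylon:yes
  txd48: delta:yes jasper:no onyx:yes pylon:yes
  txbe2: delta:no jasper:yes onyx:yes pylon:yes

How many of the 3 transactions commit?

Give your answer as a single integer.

Answer: 1

Derivation:
txc59: all yes -> commit (commits=1)
txd48: no from jasper -> abort (commits=1)
txbe2: no from delta -> abort (commits=1)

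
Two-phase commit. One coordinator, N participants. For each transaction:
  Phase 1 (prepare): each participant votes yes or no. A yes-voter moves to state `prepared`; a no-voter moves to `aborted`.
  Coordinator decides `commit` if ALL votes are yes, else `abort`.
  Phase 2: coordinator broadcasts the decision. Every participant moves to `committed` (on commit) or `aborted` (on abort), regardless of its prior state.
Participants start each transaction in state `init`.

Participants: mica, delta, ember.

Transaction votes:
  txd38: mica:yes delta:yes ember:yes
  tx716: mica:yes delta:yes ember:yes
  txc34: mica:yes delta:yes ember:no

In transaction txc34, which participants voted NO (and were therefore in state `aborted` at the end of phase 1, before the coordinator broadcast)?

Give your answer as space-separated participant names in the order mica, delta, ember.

Answer: ember

Derivation:
Txn txc34 phase 1: mica yes -> prepared; delta yes -> prepared; ember no -> aborted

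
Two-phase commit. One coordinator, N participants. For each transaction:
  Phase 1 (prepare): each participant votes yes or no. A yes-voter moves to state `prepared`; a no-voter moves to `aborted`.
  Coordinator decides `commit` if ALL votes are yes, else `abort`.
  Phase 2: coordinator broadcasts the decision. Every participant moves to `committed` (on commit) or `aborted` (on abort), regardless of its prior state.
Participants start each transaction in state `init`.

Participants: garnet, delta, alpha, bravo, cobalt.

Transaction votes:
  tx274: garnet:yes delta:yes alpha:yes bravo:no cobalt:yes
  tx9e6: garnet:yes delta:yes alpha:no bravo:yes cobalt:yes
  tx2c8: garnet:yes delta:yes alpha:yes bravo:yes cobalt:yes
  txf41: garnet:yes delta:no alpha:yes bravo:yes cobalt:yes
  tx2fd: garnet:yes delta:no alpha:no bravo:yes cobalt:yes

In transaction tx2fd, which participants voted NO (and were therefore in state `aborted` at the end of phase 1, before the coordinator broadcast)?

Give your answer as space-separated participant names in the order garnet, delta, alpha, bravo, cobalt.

Answer: delta alpha

Derivation:
Txn tx2fd phase 1: garnet yes -> prepared; delta no -> aborted; alpha no -> aborted; bravo yes -> prepared; cobalt yes -> prepared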